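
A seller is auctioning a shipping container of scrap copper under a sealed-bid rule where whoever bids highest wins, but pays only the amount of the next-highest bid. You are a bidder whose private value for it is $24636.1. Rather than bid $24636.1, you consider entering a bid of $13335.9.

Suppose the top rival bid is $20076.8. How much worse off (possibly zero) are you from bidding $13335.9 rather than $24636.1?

$4559.3

Bidding your value $24636.1: you win (since $24636.1 > $20076.8) and pay $20076.8. Payoff $4559.3.
Bidding $13335.9: you lose. Payoff $0.
The competing bid $20076.8 lies between your shaded bid and your value, so underbidding forfeits an item you could have won at a profitable price.
Loss from deviating = $4559.3 − ($0) = $4559.3.
Because the price is fixed by the runner-up's bid, deviating from your value can only change a good outcome into a bad one — never the reverse.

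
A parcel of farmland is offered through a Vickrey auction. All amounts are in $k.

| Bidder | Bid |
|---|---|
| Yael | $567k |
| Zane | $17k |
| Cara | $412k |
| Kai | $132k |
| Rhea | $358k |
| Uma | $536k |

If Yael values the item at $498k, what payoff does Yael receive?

Highest bid: Yael at $567k, so Yael wins.
Second-highest bid: Uma at $536k — that is the price the winner pays.
Yael's payoff = value − price = $498k − $536k = −$38k.

−$38k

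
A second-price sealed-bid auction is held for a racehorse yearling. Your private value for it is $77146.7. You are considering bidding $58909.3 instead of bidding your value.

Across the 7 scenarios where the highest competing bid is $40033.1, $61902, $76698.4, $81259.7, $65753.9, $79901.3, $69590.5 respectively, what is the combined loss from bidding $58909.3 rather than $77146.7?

The deviation costs you only when the competing bid falls strictly between $58909.3 and $77146.7; elsewhere both bids give the same outcome.
$40033.1: outcomes coincide → loss $0.
$61902: truthful payoff $15244.7, deviation payoff $0 → loss $15244.7.
$76698.4: truthful payoff $448.3, deviation payoff $0 → loss $448.3.
$81259.7: outcomes coincide → loss $0.
$65753.9: truthful payoff $11392.8, deviation payoff $0 → loss $11392.8.
$79901.3: outcomes coincide → loss $0.
$69590.5: truthful payoff $7556.2, deviation payoff $0 → loss $7556.2.
Total loss = $15244.7 + $448.3 + $11392.8 + $7556.2 = $34642.
In a second-price auction your bid sets only whether you win, not what you pay, so bidding your true value is weakly dominant.

$34642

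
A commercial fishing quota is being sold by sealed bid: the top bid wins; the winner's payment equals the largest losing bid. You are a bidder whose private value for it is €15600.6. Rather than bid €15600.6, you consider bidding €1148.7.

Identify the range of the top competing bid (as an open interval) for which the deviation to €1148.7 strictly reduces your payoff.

(€1148.7, €15600.6)

If the competing bid is below €1148.7, both bids win at the same price — no difference.
If it is above €15600.6, both bids lose — no difference.
If it lies strictly between €1148.7 and €15600.6, bidding your value wins at a price below your value (positive payoff) while bidding €1148.7 loses (payoff 0).
So the deviation strictly hurts on the open interval (€1148.7, €15600.6).
In a second-price auction your bid sets only whether you win, not what you pay, so bidding your true value is weakly dominant.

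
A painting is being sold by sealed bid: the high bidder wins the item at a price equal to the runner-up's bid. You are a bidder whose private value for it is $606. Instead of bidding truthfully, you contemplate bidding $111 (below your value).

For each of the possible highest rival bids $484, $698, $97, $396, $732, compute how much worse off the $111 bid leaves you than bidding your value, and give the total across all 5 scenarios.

The deviation costs you only when the competing bid falls strictly between $111 and $606; elsewhere both bids give the same outcome.
$484: truthful payoff $122, deviation payoff $0 → loss $122.
$698: outcomes coincide → loss $0.
$97: outcomes coincide → loss $0.
$396: truthful payoff $210, deviation payoff $0 → loss $210.
$732: outcomes coincide → loss $0.
Total loss = $122 + $210 = $332.
Truthful bidding weakly dominates here: raising your bid can only win items priced above your value, and lowering it can only forfeit items priced below.

$332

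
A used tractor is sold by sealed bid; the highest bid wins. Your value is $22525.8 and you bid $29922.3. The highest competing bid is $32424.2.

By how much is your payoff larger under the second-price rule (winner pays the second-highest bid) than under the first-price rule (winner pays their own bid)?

Your bid $29922.3 is below $32424.2, so you lose under either rule.
Payoff is $0 in both cases; difference = $0.

$0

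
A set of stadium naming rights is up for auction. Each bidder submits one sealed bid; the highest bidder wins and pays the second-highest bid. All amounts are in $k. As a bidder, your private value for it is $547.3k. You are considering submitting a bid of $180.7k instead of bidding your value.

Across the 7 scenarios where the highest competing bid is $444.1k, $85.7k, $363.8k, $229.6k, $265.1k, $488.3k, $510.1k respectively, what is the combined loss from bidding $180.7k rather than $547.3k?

$982.8k

The deviation costs you only when the competing bid falls strictly between $180.7k and $547.3k; elsewhere both bids give the same outcome.
$444.1k: truthful payoff $103.2k, deviation payoff $0k → loss $103.2k.
$85.7k: outcomes coincide → loss $0k.
$363.8k: truthful payoff $183.5k, deviation payoff $0k → loss $183.5k.
$229.6k: truthful payoff $317.7k, deviation payoff $0k → loss $317.7k.
$265.1k: truthful payoff $282.2k, deviation payoff $0k → loss $282.2k.
$488.3k: truthful payoff $59k, deviation payoff $0k → loss $59k.
$510.1k: truthful payoff $37.2k, deviation payoff $0k → loss $37.2k.
Total loss = $103.2k + $183.5k + $317.7k + $282.2k + $59k + $37.2k = $982.8k.
Truthful bidding weakly dominates here: raising your bid can only win items priced above your value, and lowering it can only forfeit items priced below.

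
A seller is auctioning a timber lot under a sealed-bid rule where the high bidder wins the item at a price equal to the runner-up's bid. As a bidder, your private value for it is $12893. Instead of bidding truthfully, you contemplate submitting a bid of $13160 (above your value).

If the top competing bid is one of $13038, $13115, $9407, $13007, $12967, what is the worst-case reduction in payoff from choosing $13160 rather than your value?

$222

$13038: truthful gives $0, deviation gives −$145 → loss $145.
$13115: truthful gives $0, deviation gives −$222 → loss $222.
$9407: same outcome either way → loss $0.
$13007: truthful gives $0, deviation gives −$114 → loss $114.
$12967: truthful gives $0, deviation gives −$74 → loss $74.
Maximum loss: $222.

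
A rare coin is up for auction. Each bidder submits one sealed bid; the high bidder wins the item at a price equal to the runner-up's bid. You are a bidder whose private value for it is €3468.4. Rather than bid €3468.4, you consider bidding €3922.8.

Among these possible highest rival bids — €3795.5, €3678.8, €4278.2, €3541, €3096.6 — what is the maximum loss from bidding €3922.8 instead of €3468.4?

€3795.5: truthful gives €0, deviation gives −€327.1 → loss €327.1.
€3678.8: truthful gives €0, deviation gives −€210.4 → loss €210.4.
€4278.2: same outcome either way → loss €0.
€3541: truthful gives €0, deviation gives −€72.6 → loss €72.6.
€3096.6: same outcome either way → loss €0.
Maximum loss: €327.1.

€327.1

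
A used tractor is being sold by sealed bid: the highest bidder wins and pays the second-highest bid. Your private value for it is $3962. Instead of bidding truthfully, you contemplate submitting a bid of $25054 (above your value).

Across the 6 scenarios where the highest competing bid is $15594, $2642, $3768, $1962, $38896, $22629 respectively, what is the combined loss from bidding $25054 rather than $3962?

The deviation costs you only when the competing bid falls strictly between $3962 and $25054; elsewhere both bids give the same outcome.
$15594: truthful payoff $0, deviation payoff −$11632 → loss $11632.
$2642: outcomes coincide → loss $0.
$3768: outcomes coincide → loss $0.
$1962: outcomes coincide → loss $0.
$38896: outcomes coincide → loss $0.
$22629: truthful payoff $0, deviation payoff −$18667 → loss $18667.
Total loss = $11632 + $18667 = $30299.
In a second-price auction your bid sets only whether you win, not what you pay, so bidding your true value is weakly dominant.

$30299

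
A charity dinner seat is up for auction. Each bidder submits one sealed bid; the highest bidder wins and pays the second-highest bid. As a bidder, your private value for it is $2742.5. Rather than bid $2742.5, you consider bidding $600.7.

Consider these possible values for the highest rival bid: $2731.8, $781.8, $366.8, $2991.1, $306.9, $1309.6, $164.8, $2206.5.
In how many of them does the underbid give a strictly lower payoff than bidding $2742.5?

4

The deviation hurts exactly when the highest competing bid lies strictly between $600.7 and $2742.5 — underbidding then forfeits a profitable win.
$2731.8: inside the interval → strictly worse (loss $10.7).
$781.8: inside the interval → strictly worse (loss $1960.7).
$366.8: below both → same outcome either way.
$2991.1: above both → same outcome either way.
$306.9: below both → same outcome either way.
$1309.6: inside the interval → strictly worse (loss $1432.9).
$164.8: below both → same outcome either way.
$2206.5: inside the interval → strictly worse (loss $536).
Count: 4.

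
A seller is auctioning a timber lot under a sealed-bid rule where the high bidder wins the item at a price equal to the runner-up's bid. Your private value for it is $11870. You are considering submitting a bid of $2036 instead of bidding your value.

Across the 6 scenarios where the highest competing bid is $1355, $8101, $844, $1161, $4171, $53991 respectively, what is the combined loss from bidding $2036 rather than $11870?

$11468

The deviation costs you only when the competing bid falls strictly between $2036 and $11870; elsewhere both bids give the same outcome.
$1355: outcomes coincide → loss $0.
$8101: truthful payoff $3769, deviation payoff $0 → loss $3769.
$844: outcomes coincide → loss $0.
$1161: outcomes coincide → loss $0.
$4171: truthful payoff $7699, deviation payoff $0 → loss $7699.
$53991: outcomes coincide → loss $0.
Total loss = $3769 + $7699 = $11468.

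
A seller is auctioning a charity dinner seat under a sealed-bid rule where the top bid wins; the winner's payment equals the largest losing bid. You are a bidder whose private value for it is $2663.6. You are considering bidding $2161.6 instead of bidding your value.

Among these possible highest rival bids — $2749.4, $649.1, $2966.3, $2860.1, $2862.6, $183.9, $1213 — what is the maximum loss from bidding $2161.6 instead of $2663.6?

$0

$2749.4: same outcome either way → loss $0.
$649.1: same outcome either way → loss $0.
$2966.3: same outcome either way → loss $0.
$2860.1: same outcome either way → loss $0.
$2862.6: same outcome either way → loss $0.
$183.9: same outcome either way → loss $0.
$1213: same outcome either way → loss $0.
Maximum loss: $0.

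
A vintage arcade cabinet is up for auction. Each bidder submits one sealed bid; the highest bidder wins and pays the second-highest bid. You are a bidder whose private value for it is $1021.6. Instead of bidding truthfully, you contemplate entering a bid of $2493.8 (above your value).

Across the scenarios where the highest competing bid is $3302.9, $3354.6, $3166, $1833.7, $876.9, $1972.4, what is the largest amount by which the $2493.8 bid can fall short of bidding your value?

$950.8

$3302.9: same outcome either way → loss $0.
$3354.6: same outcome either way → loss $0.
$3166: same outcome either way → loss $0.
$1833.7: truthful gives $0, deviation gives −$812.1 → loss $812.1.
$876.9: same outcome either way → loss $0.
$1972.4: truthful gives $0, deviation gives −$950.8 → loss $950.8.
Maximum loss: $950.8.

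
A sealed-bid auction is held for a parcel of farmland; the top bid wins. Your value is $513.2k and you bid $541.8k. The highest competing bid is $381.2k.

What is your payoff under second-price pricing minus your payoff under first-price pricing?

You have the highest bid, so you win under either rule.
Second-price: pay $381.2k → payoff $132k.
First-price: pay your own bid $541.8k → payoff −$28.6k.
Difference = $132k − (−$28.6k) = $160.6k.

$160.6k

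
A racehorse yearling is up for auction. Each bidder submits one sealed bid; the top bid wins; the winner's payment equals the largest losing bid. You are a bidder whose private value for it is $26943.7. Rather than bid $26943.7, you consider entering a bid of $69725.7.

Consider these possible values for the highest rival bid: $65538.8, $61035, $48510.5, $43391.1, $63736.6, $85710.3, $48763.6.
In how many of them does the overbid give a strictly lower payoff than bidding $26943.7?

6

The deviation hurts exactly when the highest competing bid lies strictly between $26943.7 and $69725.7 — overbidding then wins at a price above your value.
$65538.8: inside the interval → strictly worse (loss $38595.1).
$61035: inside the interval → strictly worse (loss $34091.3).
$48510.5: inside the interval → strictly worse (loss $21566.8).
$43391.1: inside the interval → strictly worse (loss $16447.4).
$63736.6: inside the interval → strictly worse (loss $36792.9).
$85710.3: above both → same outcome either way.
$48763.6: inside the interval → strictly worse (loss $21819.9).
Count: 6.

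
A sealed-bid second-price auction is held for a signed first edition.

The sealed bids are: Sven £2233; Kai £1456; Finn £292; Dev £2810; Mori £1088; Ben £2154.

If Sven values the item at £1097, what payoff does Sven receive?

£0

Highest bid: Dev at £2810, so Dev wins.
Second-highest bid: Sven at £2233 — that is the price the winner pays.
Sven did not win, so Sven pays nothing and receives nothing: payoff £0.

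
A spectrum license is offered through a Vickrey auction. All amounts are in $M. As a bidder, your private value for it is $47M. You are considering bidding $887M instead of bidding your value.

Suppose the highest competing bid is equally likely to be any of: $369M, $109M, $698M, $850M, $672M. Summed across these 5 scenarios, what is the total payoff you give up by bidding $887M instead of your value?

$2463M

The deviation costs you only when the competing bid falls strictly between $47M and $887M; elsewhere both bids give the same outcome.
$369M: truthful payoff $0M, deviation payoff −$322M → loss $322M.
$109M: truthful payoff $0M, deviation payoff −$62M → loss $62M.
$698M: truthful payoff $0M, deviation payoff −$651M → loss $651M.
$850M: truthful payoff $0M, deviation payoff −$803M → loss $803M.
$672M: truthful payoff $0M, deviation payoff −$625M → loss $625M.
Total loss = $322M + $62M + $651M + $803M + $625M = $2463M.
In a second-price auction your bid sets only whether you win, not what you pay, so bidding your true value is weakly dominant.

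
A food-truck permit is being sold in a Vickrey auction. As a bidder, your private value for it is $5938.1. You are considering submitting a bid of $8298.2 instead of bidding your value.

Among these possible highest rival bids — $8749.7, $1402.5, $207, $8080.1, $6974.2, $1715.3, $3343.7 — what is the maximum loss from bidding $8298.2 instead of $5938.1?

$2142

$8749.7: same outcome either way → loss $0.
$1402.5: same outcome either way → loss $0.
$207: same outcome either way → loss $0.
$8080.1: truthful gives $0, deviation gives −$2142 → loss $2142.
$6974.2: truthful gives $0, deviation gives −$1036.1 → loss $1036.1.
$1715.3: same outcome either way → loss $0.
$3343.7: same outcome either way → loss $0.
Maximum loss: $2142.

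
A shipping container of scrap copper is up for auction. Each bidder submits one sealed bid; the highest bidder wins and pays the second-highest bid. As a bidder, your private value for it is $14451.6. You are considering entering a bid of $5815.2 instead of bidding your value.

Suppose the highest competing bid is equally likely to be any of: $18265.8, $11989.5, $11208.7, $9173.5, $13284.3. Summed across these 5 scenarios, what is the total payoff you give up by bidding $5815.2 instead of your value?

$12150.4

The deviation costs you only when the competing bid falls strictly between $5815.2 and $14451.6; elsewhere both bids give the same outcome.
$18265.8: outcomes coincide → loss $0.
$11989.5: truthful payoff $2462.1, deviation payoff $0 → loss $2462.1.
$11208.7: truthful payoff $3242.9, deviation payoff $0 → loss $3242.9.
$9173.5: truthful payoff $5278.1, deviation payoff $0 → loss $5278.1.
$13284.3: truthful payoff $1167.3, deviation payoff $0 → loss $1167.3.
Total loss = $2462.1 + $3242.9 + $5278.1 + $1167.3 = $12150.4.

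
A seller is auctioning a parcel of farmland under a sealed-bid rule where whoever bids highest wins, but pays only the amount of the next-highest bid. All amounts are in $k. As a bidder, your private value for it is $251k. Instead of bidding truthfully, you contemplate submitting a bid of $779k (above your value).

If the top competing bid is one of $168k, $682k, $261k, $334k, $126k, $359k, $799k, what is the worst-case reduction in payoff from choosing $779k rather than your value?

$431k

$168k: same outcome either way → loss $0k.
$682k: truthful gives $0k, deviation gives −$431k → loss $431k.
$261k: truthful gives $0k, deviation gives −$10k → loss $10k.
$334k: truthful gives $0k, deviation gives −$83k → loss $83k.
$126k: same outcome either way → loss $0k.
$359k: truthful gives $0k, deviation gives −$108k → loss $108k.
$799k: same outcome either way → loss $0k.
Maximum loss: $431k.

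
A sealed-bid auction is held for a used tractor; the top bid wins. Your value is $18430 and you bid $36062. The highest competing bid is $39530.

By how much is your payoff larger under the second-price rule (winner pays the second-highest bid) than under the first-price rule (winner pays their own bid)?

$0

Your bid $36062 is below $39530, so you lose under either rule.
Payoff is $0 in both cases; difference = $0.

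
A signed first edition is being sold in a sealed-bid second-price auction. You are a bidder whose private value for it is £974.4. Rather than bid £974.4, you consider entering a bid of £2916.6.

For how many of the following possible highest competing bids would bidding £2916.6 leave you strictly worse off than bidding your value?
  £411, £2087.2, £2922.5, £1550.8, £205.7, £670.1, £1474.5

The deviation hurts exactly when the highest competing bid lies strictly between £974.4 and £2916.6 — overbidding then wins at a price above your value.
£411: below both → same outcome either way.
£2087.2: inside the interval → strictly worse (loss £1112.8).
£2922.5: above both → same outcome either way.
£1550.8: inside the interval → strictly worse (loss £576.4).
£205.7: below both → same outcome either way.
£670.1: below both → same outcome either way.
£1474.5: inside the interval → strictly worse (loss £500.1).
Count: 3.

3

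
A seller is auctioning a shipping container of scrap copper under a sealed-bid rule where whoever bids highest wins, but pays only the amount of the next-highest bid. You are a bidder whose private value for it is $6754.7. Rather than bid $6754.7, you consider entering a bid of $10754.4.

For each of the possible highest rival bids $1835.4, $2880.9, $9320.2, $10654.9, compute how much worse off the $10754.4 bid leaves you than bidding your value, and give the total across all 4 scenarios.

$6465.7

The deviation costs you only when the competing bid falls strictly between $6754.7 and $10754.4; elsewhere both bids give the same outcome.
$1835.4: outcomes coincide → loss $0.
$2880.9: outcomes coincide → loss $0.
$9320.2: truthful payoff $0, deviation payoff −$2565.5 → loss $2565.5.
$10654.9: truthful payoff $0, deviation payoff −$3900.2 → loss $3900.2.
Total loss = $2565.5 + $3900.2 = $6465.7.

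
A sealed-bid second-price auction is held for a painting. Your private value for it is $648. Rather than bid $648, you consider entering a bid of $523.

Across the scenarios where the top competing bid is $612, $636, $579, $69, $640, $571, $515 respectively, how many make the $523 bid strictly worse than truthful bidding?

5

The deviation hurts exactly when the highest competing bid lies strictly between $523 and $648 — underbidding then forfeits a profitable win.
$612: inside the interval → strictly worse (loss $36).
$636: inside the interval → strictly worse (loss $12).
$579: inside the interval → strictly worse (loss $69).
$69: below both → same outcome either way.
$640: inside the interval → strictly worse (loss $8).
$571: inside the interval → strictly worse (loss $77).
$515: below both → same outcome either way.
Count: 5.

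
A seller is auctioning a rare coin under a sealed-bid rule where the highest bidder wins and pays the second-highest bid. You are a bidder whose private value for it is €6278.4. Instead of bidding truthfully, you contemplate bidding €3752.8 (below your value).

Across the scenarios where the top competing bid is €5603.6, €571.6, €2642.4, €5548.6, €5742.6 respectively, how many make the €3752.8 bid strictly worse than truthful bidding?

3

The deviation hurts exactly when the highest competing bid lies strictly between €3752.8 and €6278.4 — underbidding then forfeits a profitable win.
€5603.6: inside the interval → strictly worse (loss €674.8).
€571.6: below both → same outcome either way.
€2642.4: below both → same outcome either way.
€5548.6: inside the interval → strictly worse (loss €729.8).
€5742.6: inside the interval → strictly worse (loss €535.8).
Count: 3.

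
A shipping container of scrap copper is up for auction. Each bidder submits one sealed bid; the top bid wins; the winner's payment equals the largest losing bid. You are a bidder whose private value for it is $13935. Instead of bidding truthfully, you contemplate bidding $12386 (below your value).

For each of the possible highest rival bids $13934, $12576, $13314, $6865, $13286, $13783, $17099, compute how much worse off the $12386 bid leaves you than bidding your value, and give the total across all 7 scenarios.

$2782

The deviation costs you only when the competing bid falls strictly between $12386 and $13935; elsewhere both bids give the same outcome.
$13934: truthful payoff $1, deviation payoff $0 → loss $1.
$12576: truthful payoff $1359, deviation payoff $0 → loss $1359.
$13314: truthful payoff $621, deviation payoff $0 → loss $621.
$6865: outcomes coincide → loss $0.
$13286: truthful payoff $649, deviation payoff $0 → loss $649.
$13783: truthful payoff $152, deviation payoff $0 → loss $152.
$17099: outcomes coincide → loss $0.
Total loss = $1 + $1359 + $621 + $649 + $152 = $2782.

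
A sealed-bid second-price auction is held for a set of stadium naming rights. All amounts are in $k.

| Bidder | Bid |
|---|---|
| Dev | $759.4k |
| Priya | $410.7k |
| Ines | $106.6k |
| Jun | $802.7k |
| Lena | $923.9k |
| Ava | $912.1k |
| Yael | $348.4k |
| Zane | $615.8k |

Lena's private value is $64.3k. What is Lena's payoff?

Highest bid: Lena at $923.9k, so Lena wins.
Second-highest bid: Ava at $912.1k — that is the price the winner pays.
Lena's payoff = value − price = $64.3k − $912.1k = −$847.8k.

−$847.8k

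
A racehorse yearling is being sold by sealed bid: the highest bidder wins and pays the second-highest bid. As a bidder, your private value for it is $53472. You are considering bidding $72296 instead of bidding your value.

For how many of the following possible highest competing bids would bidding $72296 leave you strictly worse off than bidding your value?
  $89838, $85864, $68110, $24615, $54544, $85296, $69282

3

The deviation hurts exactly when the highest competing bid lies strictly between $53472 and $72296 — overbidding then wins at a price above your value.
$89838: above both → same outcome either way.
$85864: above both → same outcome either way.
$68110: inside the interval → strictly worse (loss $14638).
$24615: below both → same outcome either way.
$54544: inside the interval → strictly worse (loss $1072).
$85296: above both → same outcome either way.
$69282: inside the interval → strictly worse (loss $15810).
Count: 3.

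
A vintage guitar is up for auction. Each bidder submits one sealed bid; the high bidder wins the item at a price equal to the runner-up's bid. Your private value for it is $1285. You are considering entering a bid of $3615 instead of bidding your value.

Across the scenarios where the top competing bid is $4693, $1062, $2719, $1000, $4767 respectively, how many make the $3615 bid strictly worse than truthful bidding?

1

The deviation hurts exactly when the highest competing bid lies strictly between $1285 and $3615 — overbidding then wins at a price above your value.
$4693: above both → same outcome either way.
$1062: below both → same outcome either way.
$2719: inside the interval → strictly worse (loss $1434).
$1000: below both → same outcome either way.
$4767: above both → same outcome either way.
Count: 1.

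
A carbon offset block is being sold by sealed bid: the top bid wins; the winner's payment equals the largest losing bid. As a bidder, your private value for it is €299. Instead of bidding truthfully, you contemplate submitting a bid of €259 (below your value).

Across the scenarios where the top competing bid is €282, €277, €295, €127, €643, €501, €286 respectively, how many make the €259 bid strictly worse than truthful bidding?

4

The deviation hurts exactly when the highest competing bid lies strictly between €259 and €299 — underbidding then forfeits a profitable win.
€282: inside the interval → strictly worse (loss €17).
€277: inside the interval → strictly worse (loss €22).
€295: inside the interval → strictly worse (loss €4).
€127: below both → same outcome either way.
€643: above both → same outcome either way.
€501: above both → same outcome either way.
€286: inside the interval → strictly worse (loss €13).
Count: 4.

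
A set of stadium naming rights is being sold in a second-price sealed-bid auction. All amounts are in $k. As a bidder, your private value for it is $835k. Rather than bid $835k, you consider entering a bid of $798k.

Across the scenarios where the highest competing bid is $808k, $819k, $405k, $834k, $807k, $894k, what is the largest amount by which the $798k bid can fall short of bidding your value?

$28k

$808k: truthful gives $27k, deviation gives $0k → loss $27k.
$819k: truthful gives $16k, deviation gives $0k → loss $16k.
$405k: same outcome either way → loss $0k.
$834k: truthful gives $1k, deviation gives $0k → loss $1k.
$807k: truthful gives $28k, deviation gives $0k → loss $28k.
$894k: same outcome either way → loss $0k.
Maximum loss: $28k.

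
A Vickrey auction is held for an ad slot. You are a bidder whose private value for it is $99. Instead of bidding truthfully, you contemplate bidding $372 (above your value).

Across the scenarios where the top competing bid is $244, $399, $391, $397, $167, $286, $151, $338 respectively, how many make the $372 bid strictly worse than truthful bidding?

The deviation hurts exactly when the highest competing bid lies strictly between $99 and $372 — overbidding then wins at a price above your value.
$244: inside the interval → strictly worse (loss $145).
$399: above both → same outcome either way.
$391: above both → same outcome either way.
$397: above both → same outcome either way.
$167: inside the interval → strictly worse (loss $68).
$286: inside the interval → strictly worse (loss $187).
$151: inside the interval → strictly worse (loss $52).
$338: inside the interval → strictly worse (loss $239).
Count: 5.

5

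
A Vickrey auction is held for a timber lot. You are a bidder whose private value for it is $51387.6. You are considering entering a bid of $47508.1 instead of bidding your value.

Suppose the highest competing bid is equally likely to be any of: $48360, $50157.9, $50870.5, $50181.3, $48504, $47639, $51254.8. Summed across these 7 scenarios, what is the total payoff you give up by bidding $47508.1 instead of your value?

The deviation costs you only when the competing bid falls strictly between $47508.1 and $51387.6; elsewhere both bids give the same outcome.
$48360: truthful payoff $3027.6, deviation payoff $0 → loss $3027.6.
$50157.9: truthful payoff $1229.7, deviation payoff $0 → loss $1229.7.
$50870.5: truthful payoff $517.1, deviation payoff $0 → loss $517.1.
$50181.3: truthful payoff $1206.3, deviation payoff $0 → loss $1206.3.
$48504: truthful payoff $2883.6, deviation payoff $0 → loss $2883.6.
$47639: truthful payoff $3748.6, deviation payoff $0 → loss $3748.6.
$51254.8: truthful payoff $132.8, deviation payoff $0 → loss $132.8.
Total loss = $3027.6 + $1229.7 + $517.1 + $1206.3 + $2883.6 + $3748.6 + $132.8 = $12745.7.

$12745.7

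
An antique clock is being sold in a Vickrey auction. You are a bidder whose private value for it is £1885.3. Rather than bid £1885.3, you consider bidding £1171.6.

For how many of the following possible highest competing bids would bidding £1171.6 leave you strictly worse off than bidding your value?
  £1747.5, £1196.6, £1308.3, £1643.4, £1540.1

The deviation hurts exactly when the highest competing bid lies strictly between £1171.6 and £1885.3 — underbidding then forfeits a profitable win.
£1747.5: inside the interval → strictly worse (loss £137.8).
£1196.6: inside the interval → strictly worse (loss £688.7).
£1308.3: inside the interval → strictly worse (loss £577).
£1643.4: inside the interval → strictly worse (loss £241.9).
£1540.1: inside the interval → strictly worse (loss £345.2).
Count: 5.

5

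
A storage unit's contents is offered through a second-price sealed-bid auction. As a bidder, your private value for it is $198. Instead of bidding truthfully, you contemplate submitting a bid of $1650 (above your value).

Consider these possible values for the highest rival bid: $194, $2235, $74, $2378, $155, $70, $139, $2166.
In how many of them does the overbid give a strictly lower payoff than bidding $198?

The deviation hurts exactly when the highest competing bid lies strictly between $198 and $1650 — overbidding then wins at a price above your value.
$194: below both → same outcome either way.
$2235: above both → same outcome either way.
$74: below both → same outcome either way.
$2378: above both → same outcome either way.
$155: below both → same outcome either way.
$70: below both → same outcome either way.
$139: below both → same outcome either way.
$2166: above both → same outcome either way.
Count: 0.

0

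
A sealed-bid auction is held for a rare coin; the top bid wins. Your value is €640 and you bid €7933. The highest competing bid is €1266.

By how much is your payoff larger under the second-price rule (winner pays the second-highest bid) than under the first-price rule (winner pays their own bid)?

You have the highest bid, so you win under either rule.
Second-price: pay €1266 → payoff −€626.
First-price: pay your own bid €7933 → payoff −€7293.
Difference = −€626 − (−€7293) = €6667.

€6667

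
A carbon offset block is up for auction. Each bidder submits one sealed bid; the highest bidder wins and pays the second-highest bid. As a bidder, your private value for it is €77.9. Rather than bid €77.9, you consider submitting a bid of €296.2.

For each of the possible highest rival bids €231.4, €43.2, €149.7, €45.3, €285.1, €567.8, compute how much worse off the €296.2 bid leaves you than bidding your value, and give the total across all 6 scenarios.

The deviation costs you only when the competing bid falls strictly between €77.9 and €296.2; elsewhere both bids give the same outcome.
€231.4: truthful payoff €0, deviation payoff −€153.5 → loss €153.5.
€43.2: outcomes coincide → loss €0.
€149.7: truthful payoff €0, deviation payoff −€71.8 → loss €71.8.
€45.3: outcomes coincide → loss €0.
€285.1: truthful payoff €0, deviation payoff −€207.2 → loss €207.2.
€567.8: outcomes coincide → loss €0.
Total loss = €153.5 + €71.8 + €207.2 = €432.5.

€432.5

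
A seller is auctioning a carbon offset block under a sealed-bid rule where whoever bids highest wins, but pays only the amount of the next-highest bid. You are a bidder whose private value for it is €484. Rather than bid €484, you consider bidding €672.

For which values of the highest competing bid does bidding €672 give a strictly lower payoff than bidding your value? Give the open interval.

(€484, €672)

If the competing bid is below €484, both bids win at the same price — no difference.
If it is above €672, both bids lose — no difference.
If it lies strictly between €484 and €672, bidding your value loses (payoff 0) while bidding €672 wins at a price above your value (payoff negative).
So the deviation strictly hurts on the open interval (€484, €672).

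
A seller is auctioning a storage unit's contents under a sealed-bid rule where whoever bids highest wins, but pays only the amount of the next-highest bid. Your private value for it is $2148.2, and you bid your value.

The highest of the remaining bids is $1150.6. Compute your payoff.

Your bid $2148.2 exceeds the highest competing bid $1150.6, so you win.
In a second-price auction the winner pays the second-highest bid, $1150.6.
Payoff = value − price = $2148.2 − $1150.6 = $997.6.

$997.6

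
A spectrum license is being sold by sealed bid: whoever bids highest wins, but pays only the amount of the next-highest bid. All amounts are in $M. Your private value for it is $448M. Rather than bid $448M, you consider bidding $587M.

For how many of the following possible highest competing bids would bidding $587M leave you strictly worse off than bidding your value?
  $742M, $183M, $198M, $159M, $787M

0

The deviation hurts exactly when the highest competing bid lies strictly between $448M and $587M — overbidding then wins at a price above your value.
$742M: above both → same outcome either way.
$183M: below both → same outcome either way.
$198M: below both → same outcome either way.
$159M: below both → same outcome either way.
$787M: above both → same outcome either way.
Count: 0.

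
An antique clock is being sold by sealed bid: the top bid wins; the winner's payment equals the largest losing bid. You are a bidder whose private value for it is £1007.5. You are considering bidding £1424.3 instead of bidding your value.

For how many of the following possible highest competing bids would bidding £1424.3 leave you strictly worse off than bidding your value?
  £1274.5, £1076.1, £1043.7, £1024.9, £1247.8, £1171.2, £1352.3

7

The deviation hurts exactly when the highest competing bid lies strictly between £1007.5 and £1424.3 — overbidding then wins at a price above your value.
£1274.5: inside the interval → strictly worse (loss £267).
£1076.1: inside the interval → strictly worse (loss £68.6).
£1043.7: inside the interval → strictly worse (loss £36.2).
£1024.9: inside the interval → strictly worse (loss £17.4).
£1247.8: inside the interval → strictly worse (loss £240.3).
£1171.2: inside the interval → strictly worse (loss £163.7).
£1352.3: inside the interval → strictly worse (loss £344.8).
Count: 7.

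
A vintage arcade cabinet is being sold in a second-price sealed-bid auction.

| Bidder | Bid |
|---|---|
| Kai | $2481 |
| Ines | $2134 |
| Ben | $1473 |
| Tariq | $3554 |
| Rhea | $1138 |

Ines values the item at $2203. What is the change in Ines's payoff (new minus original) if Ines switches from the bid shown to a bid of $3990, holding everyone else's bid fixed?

−$1351

The highest bid among the other bidders is $3554; Ines's bid doesn't change that.
Original bid $2134: Ines is not highest (top rival bid is $3554); payoff $0.
Alternative bid $3990: Ines is highest, pays the top rival bid $3554; payoff $2203 − $3554 = −$1351.
Change in payoff = −$1351 − ($0) = −$1351.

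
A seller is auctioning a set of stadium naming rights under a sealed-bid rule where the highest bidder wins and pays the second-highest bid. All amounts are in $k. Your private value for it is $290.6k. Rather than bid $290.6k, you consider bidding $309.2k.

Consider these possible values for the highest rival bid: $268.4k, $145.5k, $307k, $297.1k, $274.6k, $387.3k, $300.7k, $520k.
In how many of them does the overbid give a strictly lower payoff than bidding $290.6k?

3

The deviation hurts exactly when the highest competing bid lies strictly between $290.6k and $309.2k — overbidding then wins at a price above your value.
$268.4k: below both → same outcome either way.
$145.5k: below both → same outcome either way.
$307k: inside the interval → strictly worse (loss $16.4k).
$297.1k: inside the interval → strictly worse (loss $6.5k).
$274.6k: below both → same outcome either way.
$387.3k: above both → same outcome either way.
$300.7k: inside the interval → strictly worse (loss $10.1k).
$520k: above both → same outcome either way.
Count: 3.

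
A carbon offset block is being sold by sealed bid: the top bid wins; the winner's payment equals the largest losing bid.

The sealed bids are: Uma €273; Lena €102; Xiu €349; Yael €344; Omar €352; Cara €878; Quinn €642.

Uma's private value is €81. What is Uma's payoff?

Highest bid: Cara at €878, so Cara wins.
Second-highest bid: Quinn at €642 — that is the price the winner pays.
Uma did not win, so Uma pays nothing and receives nothing: payoff €0.

€0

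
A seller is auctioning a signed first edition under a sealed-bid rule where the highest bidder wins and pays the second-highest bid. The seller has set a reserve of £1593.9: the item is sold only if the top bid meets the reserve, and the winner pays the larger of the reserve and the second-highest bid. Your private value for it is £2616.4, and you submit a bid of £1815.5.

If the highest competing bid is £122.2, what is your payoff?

Your bid £1815.5 is the highest and exceeds the reserve.
Price = max(second-highest bid, reserve) = max(£122.2, £1593.9) = £1593.9.
Payoff = £2616.4 − £1593.9 = £1022.5.

£1022.5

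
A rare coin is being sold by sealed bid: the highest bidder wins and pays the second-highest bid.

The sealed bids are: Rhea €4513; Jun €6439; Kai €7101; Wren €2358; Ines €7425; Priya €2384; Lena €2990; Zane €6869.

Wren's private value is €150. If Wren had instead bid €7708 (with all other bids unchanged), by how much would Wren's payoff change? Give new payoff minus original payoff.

The highest bid among the other bidders is €7425; Wren's bid doesn't change that.
Original bid €2358: Wren is not highest (top rival bid is €7425); payoff €0.
Alternative bid €7708: Wren is highest, pays the top rival bid €7425; payoff €150 − €7425 = −€7275.
Change in payoff = −€7275 − (€0) = −€7275.

−€7275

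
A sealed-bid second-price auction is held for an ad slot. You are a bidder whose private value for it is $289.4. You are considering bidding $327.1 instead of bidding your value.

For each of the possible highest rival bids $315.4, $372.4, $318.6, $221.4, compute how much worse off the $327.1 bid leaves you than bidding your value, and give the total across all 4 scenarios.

The deviation costs you only when the competing bid falls strictly between $289.4 and $327.1; elsewhere both bids give the same outcome.
$315.4: truthful payoff $0, deviation payoff −$26 → loss $26.
$372.4: outcomes coincide → loss $0.
$318.6: truthful payoff $0, deviation payoff −$29.2 → loss $29.2.
$221.4: outcomes coincide → loss $0.
Total loss = $26 + $29.2 = $55.2.
Truthful bidding weakly dominates here: raising your bid can only win items priced above your value, and lowering it can only forfeit items priced below.

$55.2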